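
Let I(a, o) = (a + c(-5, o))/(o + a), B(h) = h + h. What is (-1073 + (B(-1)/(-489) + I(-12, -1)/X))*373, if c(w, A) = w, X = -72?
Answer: -61062938903/152568 ≈ -4.0023e+5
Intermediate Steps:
B(h) = 2*h
I(a, o) = (-5 + a)/(a + o) (I(a, o) = (a - 5)/(o + a) = (-5 + a)/(a + o))
(-1073 + (B(-1)/(-489) + I(-12, -1)/X))*373 = (-1073 + ((2*(-1))/(-489) + ((-5 - 12)/(-12 - 1))/(-72)))*373 = (-1073 + (-2*(-1/489) + (-17/(-13))*(-1/72)))*373 = (-1073 + (2/489 - 1/13*(-17)*(-1/72)))*373 = (-1073 + (2/489 + (17/13)*(-1/72)))*373 = (-1073 + (2/489 - 17/936))*373 = (-1073 - 2147/152568)*373 = -163707611/152568*373 = -61062938903/152568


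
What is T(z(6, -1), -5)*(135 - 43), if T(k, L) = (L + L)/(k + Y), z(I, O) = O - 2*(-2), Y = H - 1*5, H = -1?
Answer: 920/3 ≈ 306.67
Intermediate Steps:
Y = -6 (Y = -1 - 1*5 = -1 - 5 = -6)
z(I, O) = 4 + O (z(I, O) = O + 4 = 4 + O)
T(k, L) = 2*L/(-6 + k) (T(k, L) = (L + L)/(k - 6) = (2*L)/(-6 + k) = 2*L/(-6 + k))
T(z(6, -1), -5)*(135 - 43) = (2*(-5)/(-6 + (4 - 1)))*(135 - 43) = (2*(-5)/(-6 + 3))*92 = (2*(-5)/(-3))*92 = (2*(-5)*(-1/3))*92 = (10/3)*92 = 920/3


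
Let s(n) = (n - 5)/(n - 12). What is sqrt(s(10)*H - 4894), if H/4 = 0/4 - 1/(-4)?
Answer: I*sqrt(19586)/2 ≈ 69.975*I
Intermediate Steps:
s(n) = (-5 + n)/(-12 + n)
H = 1 (H = 4*(0/4 - 1/(-4)) = 4*(0*(1/4) - 1*(-1/4)) = 4*(0 + 1/4) = 4*(1/4) = 1)
sqrt(s(10)*H - 4894) = sqrt(((-5 + 10)/(-12 + 10))*1 - 4894) = sqrt((5/(-2))*1 - 4894) = sqrt(-1/2*5*1 - 4894) = sqrt(-5/2*1 - 4894) = sqrt(-5/2 - 4894) = sqrt(-9793/2) = I*sqrt(19586)/2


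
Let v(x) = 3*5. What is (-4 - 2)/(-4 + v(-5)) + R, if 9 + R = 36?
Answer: 291/11 ≈ 26.455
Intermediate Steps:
v(x) = 15
R = 27 (R = -9 + 36 = 27)
(-4 - 2)/(-4 + v(-5)) + R = (-4 - 2)/(-4 + 15) + 27 = -6/11 + 27 = 291/11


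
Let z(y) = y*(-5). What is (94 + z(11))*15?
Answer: 585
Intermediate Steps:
z(y) = -5*y
(94 + z(11))*15 = (94 - 5*11)*15 = (94 - 55)*15 = 39*15 = 585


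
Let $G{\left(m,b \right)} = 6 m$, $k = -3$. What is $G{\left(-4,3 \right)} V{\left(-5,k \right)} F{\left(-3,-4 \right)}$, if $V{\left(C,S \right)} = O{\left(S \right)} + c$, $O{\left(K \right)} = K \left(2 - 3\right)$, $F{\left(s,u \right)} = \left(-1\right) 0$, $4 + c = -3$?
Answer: $0$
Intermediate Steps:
$c = -7$ ($c = -4 - 3 = -7$)
$F{\left(s,u \right)} = 0$
$O{\left(K \right)} = - K$ ($O{\left(K \right)} = K \left(-1\right) = - K$)
$V{\left(C,S \right)} = -7 - S$ ($V{\left(C,S \right)} = - S - 7 = -7 - S$)
$G{\left(-4,3 \right)} V{\left(-5,k \right)} F{\left(-3,-4 \right)} = 6 \left(-4\right) \left(-7 - -3\right) 0 = - 24 \left(-7 + 3\right) 0 = \left(-24\right) \left(-4\right) 0 = 96 \cdot 0 = 0$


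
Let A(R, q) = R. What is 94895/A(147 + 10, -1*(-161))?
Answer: 94895/157 ≈ 604.43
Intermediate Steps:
94895/A(147 + 10, -1*(-161)) = 94895/(147 + 10) = 94895/157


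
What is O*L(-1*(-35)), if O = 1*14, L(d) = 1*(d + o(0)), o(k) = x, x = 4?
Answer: 546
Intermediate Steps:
o(k) = 4
L(d) = 4 + d (L(d) = 1*(d + 4) = 1*(4 + d) = 4 + d)
O = 14
O*L(-1*(-35)) = 14*(4 - 1*(-35)) = 14*(4 + 35) = 14*39 = 546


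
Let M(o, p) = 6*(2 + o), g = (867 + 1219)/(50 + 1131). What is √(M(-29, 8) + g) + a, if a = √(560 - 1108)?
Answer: 2*I*(√55871929 + 1181*√137)/1181 ≈ 36.068*I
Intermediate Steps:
g = 2086/1181 ≈ 1.7663
M(o, p) = 12 + 6*o
a = 2*I*√137 (a = √(-548) = 2*I*√137 ≈ 23.409*I)
√(M(-29, 8) + g) + a = √((12 + 6*(-29)) + 2086/1181) + 2*I*√137 = √((12 - 174) + 2086/1181) + 2*I*√137 = √(-162 + 2086/1181) + 2*I*√137 = √(-189236/1181) + 2*I*√137 = 2*I*√55871929/1181 + 2*I*√137 = 2*I*√137 + 2*I*√55871929/1181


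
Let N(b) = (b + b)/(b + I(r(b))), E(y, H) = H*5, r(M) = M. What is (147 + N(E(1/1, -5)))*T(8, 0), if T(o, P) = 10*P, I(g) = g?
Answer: 0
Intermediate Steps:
E(y, H) = 5*H
N(b) = 1 (N(b) = (b + b)/(b + b) = (2*b)/((2*b)) = (2*b)*(1/(2*b)) = 1)
(147 + N(E(1/1, -5)))*T(8, 0) = (147 + 1)*(10*0) = 148*0 = 0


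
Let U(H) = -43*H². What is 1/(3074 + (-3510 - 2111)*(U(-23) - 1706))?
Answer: 1/137453387 ≈ 7.2752e-9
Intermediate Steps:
1/(3074 + (-3510 - 2111)*(U(-23) - 1706)) = 1/(3074 + (-3510 - 2111)*(-43*(-23)² - 1706)) = 1/(3074 - 5621*(-43*529 - 1706)) = 1/(3074 - 5621*(-22747 - 1706)) = 1/(3074 - 5621*(-24453)) = 1/(3074 + 137450313) = 1/137453387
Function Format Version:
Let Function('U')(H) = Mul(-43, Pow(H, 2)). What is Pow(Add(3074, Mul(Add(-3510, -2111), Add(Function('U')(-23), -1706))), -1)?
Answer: Rational(1, 137453387) ≈ 7.2752e-9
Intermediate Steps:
Pow(Add(3074, Mul(Add(-3510, -2111), Add(Function('U')(-23), -1706))), -1) = Pow(Add(3074, Mul(Add(-3510, -2111), Add(Mul(-43, Pow(-23, 2)), -1706))), -1) = Pow(Add(3074, Mul(-5621, Add(Mul(-43, 529), -1706))), -1) = Pow(Add(3074, Mul(-5621, Add(-22747, -1706))), -1) = Pow(Add(3074, Mul(-5621, -24453)), -1) = Pow(Add(3074, 137450313), -1) = Pow(137453387, -1) = Rational(1, 137453387)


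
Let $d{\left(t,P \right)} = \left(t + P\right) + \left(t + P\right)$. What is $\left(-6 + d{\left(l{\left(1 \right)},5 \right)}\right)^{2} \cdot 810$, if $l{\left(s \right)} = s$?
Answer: $29160$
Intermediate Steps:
$d{\left(t,P \right)} = 2 P + 2 t$ ($d{\left(t,P \right)} = \left(P + t\right) + \left(P + t\right) = 2 P + 2 t$)
$\left(-6 + d{\left(l{\left(1 \right)},5 \right)}\right)^{2} \cdot 810 = \left(-6 + \left(2 \cdot 5 + 2 \cdot 1\right)\right)^{2} \cdot 810 = \left(-6 + \left(10 + 2\right)\right)^{2} \cdot 810 = \left(-6 + 12\right)^{2} \cdot 810 = 6^{2} \cdot 810 = 36 \cdot 810 = 29160$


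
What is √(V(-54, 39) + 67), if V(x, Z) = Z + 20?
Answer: 3*√14 ≈ 11.225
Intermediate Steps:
V(x, Z) = 20 + Z
√(V(-54, 39) + 67) = √((20 + 39) + 67) = √(59 + 67) = √126 = 3*√14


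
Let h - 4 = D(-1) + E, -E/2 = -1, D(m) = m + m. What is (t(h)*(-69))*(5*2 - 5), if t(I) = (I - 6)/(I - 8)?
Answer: -345/2 ≈ -172.50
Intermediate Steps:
D(m) = 2*m
E = 2 (E = -2*(-1) = 2)
h = 4 (h = 4 + (2*(-1) + 2) = 4 + (-2 + 2) = 4 + 0 = 4)
t(I) = (-6 + I)/(-8 + I)
(t(h)*(-69))*(5*2 - 5) = (((-6 + 4)/(-8 + 4))*(-69))*(5*2 - 5) = ((-2/(-4))*(-69))*(10 - 5) = (-¼*(-2)*(-69))*5 = ((½)*(-69))*5 = -69/2*5 = -345/2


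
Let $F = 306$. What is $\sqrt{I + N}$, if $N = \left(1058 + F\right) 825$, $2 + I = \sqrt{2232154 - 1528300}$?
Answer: $\sqrt{1125298 + 3 \sqrt{78206}} \approx 1061.2$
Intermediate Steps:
$I = -2 + 3 \sqrt{78206}$ ($I = -2 + \sqrt{2232154 - 1528300} = -2 + \sqrt{703854} = -2 + 3 \sqrt{78206} \approx 836.96$)
$N = 1125300$ ($N = \left(1058 + 306\right) 825 = 1364 \cdot 825 = 1125300$)
$\sqrt{I + N} = \sqrt{\left(-2 + 3 \sqrt{78206}\right) + 1125300} = \sqrt{1125298 + 3 \sqrt{78206}}$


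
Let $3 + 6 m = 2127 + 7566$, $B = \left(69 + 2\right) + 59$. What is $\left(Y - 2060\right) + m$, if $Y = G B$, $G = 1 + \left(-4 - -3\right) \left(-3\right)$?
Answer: $75$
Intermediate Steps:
$B = 130$ ($B = 71 + 59 = 130$)
$m = 1615$ ($m = - \frac{1}{2} + \frac{2127 + 7566}{6} = - \frac{1}{2} + \frac{1}{6} \cdot 9693 = - \frac{1}{2} + \frac{3231}{2} = 1615$)
$G = 4$ ($G = 1 + \left(-4 + 3\right) \left(-3\right) = 1 - -3 = 1 + 3 = 4$)
$Y = 520$ ($Y = 4 \cdot 130 = 520$)
$\left(Y - 2060\right) + m = \left(520 - 2060\right) + 1615 = -1540 + 1615 = 75$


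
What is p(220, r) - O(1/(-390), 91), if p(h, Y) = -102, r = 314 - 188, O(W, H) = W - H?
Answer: -4289/390 ≈ -10.997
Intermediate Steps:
r = 126
p(220, r) - O(1/(-390), 91) = -102 - (1/(-390) - 1*91) = -102 - (-1/390 - 91) = -102 - 1*(-35491/390) = -102 + 35491/390 = -4289/390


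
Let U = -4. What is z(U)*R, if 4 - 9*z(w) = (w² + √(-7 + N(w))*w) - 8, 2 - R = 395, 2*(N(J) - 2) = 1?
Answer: 524/3 - 262*I*√2 ≈ 174.67 - 370.52*I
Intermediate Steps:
N(J) = 5/2 (N(J) = 2 + (½)*1 = 2 + ½ = 5/2)
R = -393 (R = 2 - 1*395 = 2 - 395 = -393)
z(w) = 4/3 - w²/9 - I*w*√2/6 (z(w) = 4/9 - ((w² + √(-7 + 5/2)*w) - 8)/9 = 4/9 - ((w² + √(-9/2)*w) - 8)/9 = 4/9 - ((w² + (3*I*√2/2)*w) - 8)/9 = 4/9 - ((w² + 3*I*w*√2/2) - 8)/9 = 4/9 - (-8 + w² + 3*I*w*√2/2)/9 = 4/9 + (8/9 - w²/9 - I*w*√2/6) = 4/3 - w²/9 - I*w*√2/6)
z(U)*R = (4/3 - ⅑*(-4)² - ⅙*I*(-4)*√2)*(-393) = (4/3 - ⅑*16 + 2*I*√2/3)*(-393) = (4/3 - 16/9 + 2*I*√2/3)*(-393) = (-4/9 + 2*I*√2/3)*(-393) = 524/3 - 262*I*√2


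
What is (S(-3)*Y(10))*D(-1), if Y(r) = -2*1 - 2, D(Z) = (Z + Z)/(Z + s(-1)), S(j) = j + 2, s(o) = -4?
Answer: 8/5 ≈ 1.6000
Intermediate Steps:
S(j) = 2 + j
D(Z) = 2*Z/(-4 + Z) (D(Z) = (Z + Z)/(Z - 4) = (2*Z)/(-4 + Z) = 2*Z/(-4 + Z))
Y(r) = -4 (Y(r) = -2 - 2 = -4)
(S(-3)*Y(10))*D(-1) = ((2 - 3)*(-4))*(2*(-1)/(-4 - 1)) = (-1*(-4))*(2*(-1)/(-5)) = 4*(2*(-1)*(-1/5)) = 4*(2/5) = 8/5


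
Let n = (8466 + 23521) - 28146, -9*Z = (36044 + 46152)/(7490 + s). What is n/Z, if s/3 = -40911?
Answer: 3983835267/82196 ≈ 48468.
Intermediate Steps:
s = -122733 (s = 3*(-40911) = -122733)
Z = 82196/1037187 (Z = -(36044 + 46152)/(9*(7490 - 122733)) = -82196/(9*(-115243)) = -82196*(-1)/(9*115243) = -⅑*(-82196/115243) = 82196/1037187 ≈ 0.079249)
n = 3841 (n = 31987 - 28146 = 3841)
n/Z = 3841/(82196/1037187) = 3841*(1037187/82196) = 3983835267/82196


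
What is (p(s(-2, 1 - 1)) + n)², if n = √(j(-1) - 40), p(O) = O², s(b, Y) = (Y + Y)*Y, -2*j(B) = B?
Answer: -79/2 ≈ -39.500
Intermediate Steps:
j(B) = -B/2
s(b, Y) = 2*Y² (s(b, Y) = (2*Y)*Y = 2*Y²)
n = I*√158/2 (n = √(-½*(-1) - 40) = √(½ - 40) = √(-79/2) = I*√158/2 ≈ 6.2849*I)
(p(s(-2, 1 - 1)) + n)² = ((2*(1 - 1)²)² + I*√158/2)² = ((2*0²)² + I*√158/2)² = ((2*0)² + I*√158/2)² = (0² + I*√158/2)² = (0 + I*√158/2)² = (I*√158/2)² = -79/2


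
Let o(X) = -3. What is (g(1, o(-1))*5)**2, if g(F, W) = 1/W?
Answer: 25/9 ≈ 2.7778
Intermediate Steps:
(g(1, o(-1))*5)**2 = (5/(-3))**2 = (-1/3*5)**2 = (-5/3)**2 = 25/9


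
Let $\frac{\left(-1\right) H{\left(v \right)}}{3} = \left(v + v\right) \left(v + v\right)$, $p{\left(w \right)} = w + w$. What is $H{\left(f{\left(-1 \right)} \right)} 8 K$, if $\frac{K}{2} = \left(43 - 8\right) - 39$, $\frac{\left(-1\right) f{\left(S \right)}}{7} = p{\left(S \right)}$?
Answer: $150528$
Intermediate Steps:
$p{\left(w \right)} = 2 w$
$f{\left(S \right)} = - 14 S$ ($f{\left(S \right)} = - 7 \cdot 2 S = - 14 S$)
$H{\left(v \right)} = - 12 v^{2}$ ($H{\left(v \right)} = - 3 \left(v + v\right) \left(v + v\right) = - 3 \cdot 2 v 2 v = - 3 \cdot 4 v^{2} = - 12 v^{2}$)
$K = -8$ ($K = 2 \left(\left(43 - 8\right) - 39\right) = 2 \left(35 - 39\right) = 2 \left(-4\right) = -8$)
$H{\left(f{\left(-1 \right)} \right)} 8 K = - 12 \left(\left(-14\right) \left(-1\right)\right)^{2} \cdot 8 \left(-8\right) = - 12 \cdot 14^{2} \cdot 8 \left(-8\right) = \left(-12\right) 196 \cdot 8 \left(-8\right) = \left(-2352\right) 8 \left(-8\right) = \left(-18816\right) \left(-8\right) = 150528$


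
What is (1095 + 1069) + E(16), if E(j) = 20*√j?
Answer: 2244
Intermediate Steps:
(1095 + 1069) + E(16) = (1095 + 1069) + 20*√16 = 2164 + 20*4 = 2164 + 80 = 2244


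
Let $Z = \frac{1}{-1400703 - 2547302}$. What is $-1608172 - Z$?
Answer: $- \frac{6349071096859}{3948005} \approx -1.6082 \cdot 10^{6}$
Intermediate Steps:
$Z = - \frac{1}{3948005}$ ($Z = \frac{1}{-3948005} = - \frac{1}{3948005} \approx -2.5329 \cdot 10^{-7}$)
$-1608172 - Z = -1608172 - - \frac{1}{3948005} = -1608172 + \frac{1}{3948005} = - \frac{6349071096859}{3948005}$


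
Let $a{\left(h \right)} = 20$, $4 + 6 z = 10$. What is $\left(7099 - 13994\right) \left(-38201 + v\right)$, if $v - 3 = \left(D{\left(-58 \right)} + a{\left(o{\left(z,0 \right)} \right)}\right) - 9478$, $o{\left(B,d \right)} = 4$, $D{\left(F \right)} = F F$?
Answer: $305393340$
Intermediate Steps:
$D{\left(F \right)} = F^{2}$
$z = 1$ ($z = - \frac{2}{3} + \frac{1}{6} \cdot 10 = - \frac{2}{3} + \frac{5}{3} = 1$)
$v = -6091$ ($v = 3 - \left(9458 - 3364\right) = 3 + \left(\left(3364 + 20\right) - 9478\right) = 3 + \left(3384 - 9478\right) = 3 - 6094 = -6091$)
$\left(7099 - 13994\right) \left(-38201 + v\right) = \left(7099 - 13994\right) \left(-38201 - 6091\right) = \left(-6895\right) \left(-44292\right) = 305393340$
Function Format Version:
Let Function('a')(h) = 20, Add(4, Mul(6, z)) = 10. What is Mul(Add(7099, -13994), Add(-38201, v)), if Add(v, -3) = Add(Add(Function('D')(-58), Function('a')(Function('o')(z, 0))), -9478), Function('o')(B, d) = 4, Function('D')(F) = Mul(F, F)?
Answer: 305393340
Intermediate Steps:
Function('D')(F) = Pow(F, 2)
z = 1 (z = Add(Rational(-2, 3), Mul(Rational(1, 6), 10)) = Add(Rational(-2, 3), Rational(5, 3)) = 1)
v = -6091 (v = Add(3, Add(Add(Pow(-58, 2), 20), -9478)) = Add(3, Add(Add(3364, 20), -9478)) = Add(3, Add(3384, -9478)) = Add(3, -6094) = -6091)
Mul(Add(7099, -13994), Add(-38201, v)) = Mul(Add(7099, -13994), Add(-38201, -6091)) = Mul(-6895, -44292) = 305393340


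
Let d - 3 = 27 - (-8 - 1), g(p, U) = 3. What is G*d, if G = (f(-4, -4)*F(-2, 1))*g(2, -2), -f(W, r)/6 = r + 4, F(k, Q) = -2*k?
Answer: 0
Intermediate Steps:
f(W, r) = -24 - 6*r (f(W, r) = -6*(r + 4) = -6*(4 + r) = -24 - 6*r)
d = 39 (d = 3 + (27 - (-8 - 1)) = 3 + (27 - 1*(-9)) = 3 + (27 + 9) = 3 + 36 = 39)
G = 0 (G = ((-24 - 6*(-4))*(-2*(-2)))*3 = ((-24 + 24)*4)*3 = (0*4)*3 = 0*3 = 0)
G*d = 0*39 = 0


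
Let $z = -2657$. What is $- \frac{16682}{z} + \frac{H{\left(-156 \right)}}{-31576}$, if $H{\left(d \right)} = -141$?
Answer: $\frac{527125469}{83897432} \approx 6.283$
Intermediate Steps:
$- \frac{16682}{z} + \frac{H{\left(-156 \right)}}{-31576} = - \frac{16682}{-2657} - \frac{141}{-31576} = \left(-16682\right) \left(- \frac{1}{2657}\right) - - \frac{141}{31576} = \frac{16682}{2657} + \frac{141}{31576} = \frac{527125469}{83897432}$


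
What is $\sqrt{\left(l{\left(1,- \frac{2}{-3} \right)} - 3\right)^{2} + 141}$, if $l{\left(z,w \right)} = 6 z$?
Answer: $5 \sqrt{6} \approx 12.247$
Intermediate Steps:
$\sqrt{\left(l{\left(1,- \frac{2}{-3} \right)} - 3\right)^{2} + 141} = \sqrt{\left(6 \cdot 1 - 3\right)^{2} + 141} = \sqrt{\left(6 - 3\right)^{2} + 141} = \sqrt{3^{2} + 141} = \sqrt{9 + 141} = \sqrt{150} = 5 \sqrt{6}$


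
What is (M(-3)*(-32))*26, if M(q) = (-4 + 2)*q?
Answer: -4992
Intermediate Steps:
M(q) = -2*q
(M(-3)*(-32))*26 = (-2*(-3)*(-32))*26 = (6*(-32))*26 = -192*26 = -4992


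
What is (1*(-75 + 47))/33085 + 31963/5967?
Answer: 81332983/15186015 ≈ 5.3558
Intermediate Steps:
(1*(-75 + 47))/33085 + 31963/5967 = (1*(-28))*(1/33085) + 31963*(1/5967) = -28*1/33085 + 31963/5967 = -28/33085 + 31963/5967 = 81332983/15186015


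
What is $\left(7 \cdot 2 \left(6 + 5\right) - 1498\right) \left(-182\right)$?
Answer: $244608$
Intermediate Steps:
$\left(7 \cdot 2 \left(6 + 5\right) - 1498\right) \left(-182\right) = \left(14 \cdot 11 - 1498\right) \left(-182\right) = \left(154 - 1498\right) \left(-182\right) = \left(-1344\right) \left(-182\right) = 244608$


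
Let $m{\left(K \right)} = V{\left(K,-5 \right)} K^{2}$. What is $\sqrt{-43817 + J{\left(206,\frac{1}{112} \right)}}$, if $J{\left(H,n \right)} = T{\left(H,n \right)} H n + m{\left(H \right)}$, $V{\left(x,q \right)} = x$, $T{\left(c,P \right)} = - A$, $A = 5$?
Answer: $\frac{\sqrt{6819224006}}{28} \approx 2949.2$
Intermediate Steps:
$T{\left(c,P \right)} = -5$ ($T{\left(c,P \right)} = \left(-1\right) 5 = -5$)
$m{\left(K \right)} = K^{3}$ ($m{\left(K \right)} = K K^{2} = K^{3}$)
$J{\left(H,n \right)} = H^{3} - 5 H n$ ($J{\left(H,n \right)} = - 5 H n + H^{3} = H^{3} - 5 H n$)
$\sqrt{-43817 + J{\left(206,\frac{1}{112} \right)}} = \sqrt{-43817 + 206 \left(206^{2} - \frac{5}{112}\right)} = \sqrt{-43817 + 206 \left(42436 - \frac{5}{112}\right)} = \sqrt{-43817 + 206 \cdot \frac{4752827}{112}} = \sqrt{-43817 + \frac{489541181}{56}} = \sqrt{\frac{487087429}{56}} = \frac{\sqrt{6819224006}}{28}$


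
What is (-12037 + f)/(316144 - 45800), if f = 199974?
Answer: 187937/270344 ≈ 0.69518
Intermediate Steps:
(-12037 + f)/(316144 - 45800) = (-12037 + 199974)/(316144 - 45800) = 187937/270344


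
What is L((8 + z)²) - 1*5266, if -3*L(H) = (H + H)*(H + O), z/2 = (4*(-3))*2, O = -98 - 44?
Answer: -1560466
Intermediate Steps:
O = -142
z = -48 (z = 2*((4*(-3))*2) = 2*(-12*2) = 2*(-24) = -48)
L(H) = -2*H*(-142 + H)/3 (L(H) = -(H + H)*(H - 142)/3 = -2*H*(-142 + H)/3)
L((8 + z)²) - 1*5266 = 2*(8 - 48)²*(142 - (8 - 48)²)/3 - 1*5266 = (⅔)*(-40)²*(142 - 1*(-40)²) - 5266 = (⅔)*1600*(142 - 1*1600) - 5266 = (⅔)*1600*(142 - 1600) - 5266 = (⅔)*1600*(-1458) - 5266 = -1555200 - 5266 = -1560466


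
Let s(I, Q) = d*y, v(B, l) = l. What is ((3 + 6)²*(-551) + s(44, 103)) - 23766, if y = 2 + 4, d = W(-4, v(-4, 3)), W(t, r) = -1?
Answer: -68403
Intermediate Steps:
d = -1
y = 6
s(I, Q) = -6 (s(I, Q) = -1*6 = -6)
((3 + 6)²*(-551) + s(44, 103)) - 23766 = ((3 + 6)²*(-551) - 6) - 23766 = (9²*(-551) - 6) - 23766 = (81*(-551) - 6) - 23766 = (-44631 - 6) - 23766 = -44637 - 23766 = -68403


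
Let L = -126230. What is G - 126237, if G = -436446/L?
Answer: -7967230032/63115 ≈ -1.2623e+5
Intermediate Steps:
G = 218223/63115 (G = -436446/(-126230) = -436446*(-1/126230) = 218223/63115 ≈ 3.4575)
G - 126237 = 218223/63115 - 126237 = -7967230032/63115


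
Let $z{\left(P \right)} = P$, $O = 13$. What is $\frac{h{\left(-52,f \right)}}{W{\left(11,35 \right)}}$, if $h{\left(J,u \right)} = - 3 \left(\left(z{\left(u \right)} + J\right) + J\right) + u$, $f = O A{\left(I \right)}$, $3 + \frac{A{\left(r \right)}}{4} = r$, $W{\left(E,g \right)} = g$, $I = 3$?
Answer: $\frac{312}{35} \approx 8.9143$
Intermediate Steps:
$A{\left(r \right)} = -12 + 4 r$
$f = 0$ ($f = 13 \left(-12 + 4 \cdot 3\right) = 13 \left(-12 + 12\right) = 13 \cdot 0 = 0$)
$h{\left(J,u \right)} = - 6 J - 2 u$ ($h{\left(J,u \right)} = - 3 \left(\left(u + J\right) + J\right) + u = - 3 \left(\left(J + u\right) + J\right) + u = - 3 \left(u + 2 J\right) + u = \left(- 6 J - 3 u\right) + u = - 6 J - 2 u$)
$\frac{h{\left(-52,f \right)}}{W{\left(11,35 \right)}} = \frac{\left(-6\right) \left(-52\right) - 0}{35} = \left(312 + 0\right) \frac{1}{35} = 312 \cdot \frac{1}{35} = \frac{312}{35}$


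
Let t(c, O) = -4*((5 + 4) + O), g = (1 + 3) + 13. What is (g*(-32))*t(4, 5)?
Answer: 30464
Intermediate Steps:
g = 17 (g = 4 + 13 = 17)
t(c, O) = -36 - 4*O (t(c, O) = -4*(9 + O) = -36 - 4*O)
(g*(-32))*t(4, 5) = (17*(-32))*(-36 - 4*5) = -544*(-36 - 20) = -544*(-56) = 30464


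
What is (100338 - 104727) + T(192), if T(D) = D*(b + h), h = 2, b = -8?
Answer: -5541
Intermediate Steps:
T(D) = -6*D (T(D) = D*(-8 + 2) = D*(-6) = -6*D)
(100338 - 104727) + T(192) = (100338 - 104727) - 6*192 = -4389 - 1152 = -5541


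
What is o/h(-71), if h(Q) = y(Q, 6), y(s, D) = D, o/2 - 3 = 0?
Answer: 1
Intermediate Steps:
o = 6 (o = 6 + 2*0 = 6 + 0 = 6)
h(Q) = 6
o/h(-71) = 6/6 = 6*(⅙) = 1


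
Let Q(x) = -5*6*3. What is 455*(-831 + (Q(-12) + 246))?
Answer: -307125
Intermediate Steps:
Q(x) = -90 (Q(x) = -30*3 = -90)
455*(-831 + (Q(-12) + 246)) = 455*(-831 + (-90 + 246)) = 455*(-831 + 156) = 455*(-675) = -307125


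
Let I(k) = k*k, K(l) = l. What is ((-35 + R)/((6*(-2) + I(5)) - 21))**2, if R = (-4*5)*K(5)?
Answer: 18225/64 ≈ 284.77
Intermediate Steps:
I(k) = k**2
R = -100 (R = -4*5*5 = -20*5 = -100)
((-35 + R)/((6*(-2) + I(5)) - 21))**2 = ((-35 - 100)/((6*(-2) + 5**2) - 21))**2 = (-135/((-12 + 25) - 21))**2 = (-135/(13 - 21))**2 = (-135/(-8))**2 = (-135*(-1/8))**2 = (135/8)**2 = 18225/64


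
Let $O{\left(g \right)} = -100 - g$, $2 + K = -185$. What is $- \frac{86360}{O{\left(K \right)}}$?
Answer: $- \frac{86360}{87} \approx -992.64$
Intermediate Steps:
$K = -187$ ($K = -2 - 185 = -187$)
$- \frac{86360}{O{\left(K \right)}} = - \frac{86360}{-100 - -187} = - \frac{86360}{-100 + 187} = - \frac{86360}{87}$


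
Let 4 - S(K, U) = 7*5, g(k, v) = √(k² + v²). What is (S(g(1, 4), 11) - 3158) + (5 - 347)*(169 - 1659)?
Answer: 506391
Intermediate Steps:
S(K, U) = -31 (S(K, U) = 4 - 7*5 = 4 - 1*35 = 4 - 35 = -31)
(S(g(1, 4), 11) - 3158) + (5 - 347)*(169 - 1659) = (-31 - 3158) + (5 - 347)*(169 - 1659) = -3189 - 342*(-1490) = -3189 + 509580 = 506391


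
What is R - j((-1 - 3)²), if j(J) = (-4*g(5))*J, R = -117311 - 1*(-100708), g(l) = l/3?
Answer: -49489/3 ≈ -16496.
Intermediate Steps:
g(l) = l/3 (g(l) = l*(⅓) = l/3)
R = -16603 (R = -117311 + 100708 = -16603)
j(J) = -20*J/3 (j(J) = (-4*5/3)*J = -20*J/3)
R - j((-1 - 3)²) = -16603 - (-20)*(-1 - 3)²/3 = -16603 - (-20)*(-4)²/3 = -16603 - (-20)*16/3 = -16603 - 1*(-320/3) = -16603 + 320/3 = -49489/3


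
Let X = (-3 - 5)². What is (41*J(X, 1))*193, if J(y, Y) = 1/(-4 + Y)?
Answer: -7913/3 ≈ -2637.7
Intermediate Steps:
X = 64 (X = (-8)² = 64)
(41*J(X, 1))*193 = (41/(-4 + 1))*193 = (41/(-3))*193 = (41*(-⅓))*193 = -41/3*193 = -7913/3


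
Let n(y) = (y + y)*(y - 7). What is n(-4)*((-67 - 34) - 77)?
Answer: -15664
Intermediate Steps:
n(y) = 2*y*(-7 + y) (n(y) = (2*y)*(-7 + y) = 2*y*(-7 + y))
n(-4)*((-67 - 34) - 77) = (2*(-4)*(-7 - 4))*((-67 - 34) - 77) = (2*(-4)*(-11))*(-101 - 77) = 88*(-178) = -15664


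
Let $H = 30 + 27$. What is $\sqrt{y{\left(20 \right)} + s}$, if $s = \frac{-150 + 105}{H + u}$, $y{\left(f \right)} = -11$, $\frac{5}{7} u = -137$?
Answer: $\frac{i \sqrt{4845386}}{674} \approx 3.2659 i$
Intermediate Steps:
$u = - \frac{959}{5}$ ($u = \frac{7}{5} \left(-137\right) = - \frac{959}{5} \approx -191.8$)
$H = 57$
$s = \frac{225}{674}$ ($s = \frac{-150 + 105}{57 - \frac{959}{5}} = - \frac{45}{- \frac{674}{5}} = \left(-45\right) \left(- \frac{5}{674}\right) = \frac{225}{674} \approx 0.33383$)
$\sqrt{y{\left(20 \right)} + s} = \sqrt{-11 + \frac{225}{674}} = \sqrt{- \frac{7189}{674}} = \frac{i \sqrt{4845386}}{674}$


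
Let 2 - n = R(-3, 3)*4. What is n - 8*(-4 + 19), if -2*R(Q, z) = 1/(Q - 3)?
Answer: -355/3 ≈ -118.33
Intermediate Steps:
R(Q, z) = -1/(2*(-3 + Q)) (R(Q, z) = -1/(2*(Q - 3)) = -1/(2*(-3 + Q)))
n = 5/3 (n = 2 - (-1/(-6 + 2*(-3)))*4 = 2 - (-1/(-6 - 6))*4 = 2 - (-1/(-12))*4 = 2 - (-1*(-1/12))*4 = 2 - 4/12 = 2 - 1*1/3 = 2 - 1/3 = 5/3 ≈ 1.6667)
n - 8*(-4 + 19) = 5/3 - 8*(-4 + 19) = 5/3 - 8*15 = 5/3 - 120 = -355/3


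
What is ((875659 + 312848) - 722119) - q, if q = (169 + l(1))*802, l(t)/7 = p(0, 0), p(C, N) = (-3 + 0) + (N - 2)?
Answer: 358920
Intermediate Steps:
p(C, N) = -5 + N (p(C, N) = -3 + (-2 + N) = -5 + N)
l(t) = -35 (l(t) = 7*(-5 + 0) = 7*(-5) = -35)
q = 107468 (q = (169 - 35)*802 = 134*802 = 107468)
((875659 + 312848) - 722119) - q = ((875659 + 312848) - 722119) - 1*107468 = (1188507 - 722119) - 107468 = 466388 - 107468 = 358920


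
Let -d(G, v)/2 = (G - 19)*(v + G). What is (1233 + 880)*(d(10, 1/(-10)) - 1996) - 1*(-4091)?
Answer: -19184602/5 ≈ -3.8369e+6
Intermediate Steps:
d(G, v) = -2*(-19 + G)*(G + v) (d(G, v) = -2*(G - 19)*(v + G) = -2*(-19 + G)*(G + v))
(1233 + 880)*(d(10, 1/(-10)) - 1996) - 1*(-4091) = (1233 + 880)*((-2*10² + 38*10 + 38/(-10) - 2*10/(-10)) - 1996) - 1*(-4091) = 2113*((-2*100 + 380 + 38*(-⅒) - 2*10*(-⅒)) - 1996) + 4091 = 2113*((-200 + 380 - 19/5 + 2) - 1996) + 4091 = 2113*(891/5 - 1996) + 4091 = 2113*(-9089/5) + 4091 = -19205057/5 + 4091 = -19184602/5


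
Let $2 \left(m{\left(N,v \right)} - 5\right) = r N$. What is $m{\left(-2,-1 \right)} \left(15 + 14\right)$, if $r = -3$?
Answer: $232$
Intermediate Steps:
$m{\left(N,v \right)} = 5 - \frac{3 N}{2}$ ($m{\left(N,v \right)} = 5 + \frac{\left(-3\right) N}{2} = 5 - \frac{3 N}{2}$)
$m{\left(-2,-1 \right)} \left(15 + 14\right) = \left(5 - -3\right) \left(15 + 14\right) = \left(5 + 3\right) 29 = 8 \cdot 29 = 232$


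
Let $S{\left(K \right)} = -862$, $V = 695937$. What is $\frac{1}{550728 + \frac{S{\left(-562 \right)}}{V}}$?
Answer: $\frac{695937}{383271991274} \approx 1.8158 \cdot 10^{-6}$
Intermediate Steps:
$\frac{1}{550728 + \frac{S{\left(-562 \right)}}{V}} = \frac{1}{550728 - \frac{862}{695937}} = \frac{1}{\frac{383271991274}{695937}} = \frac{695937}{383271991274}$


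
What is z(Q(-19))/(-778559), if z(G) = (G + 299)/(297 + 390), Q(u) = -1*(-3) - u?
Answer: -107/178290011 ≈ -6.0015e-7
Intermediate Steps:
Q(u) = 3 - u
z(G) = 299/687 + G/687 (z(G) = (299 + G)/687 = (299 + G)*(1/687) = 299/687 + G/687)
z(Q(-19))/(-778559) = (299/687 + (3 - 1*(-19))/687)/(-778559) = (299/687 + (3 + 19)/687)*(-1/778559) = (299/687 + (1/687)*22)*(-1/778559) = (299/687 + 22/687)*(-1/778559) = (107/229)*(-1/778559) = -107/178290011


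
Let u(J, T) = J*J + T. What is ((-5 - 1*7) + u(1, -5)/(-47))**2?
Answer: 313600/2209 ≈ 141.96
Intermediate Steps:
u(J, T) = T + J**2 (u(J, T) = J**2 + T = T + J**2)
((-5 - 1*7) + u(1, -5)/(-47))**2 = ((-5 - 1*7) + (-5 + 1**2)/(-47))**2 = ((-5 - 7) + (-5 + 1)*(-1/47))**2 = (-12 - 4*(-1/47))**2 = (-12 + 4/47)**2 = (-560/47)**2 = 313600/2209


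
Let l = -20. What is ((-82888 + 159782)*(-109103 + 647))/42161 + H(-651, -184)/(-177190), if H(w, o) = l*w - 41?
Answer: -1477697046711779/7470507590 ≈ -1.9780e+5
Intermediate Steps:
H(w, o) = -41 - 20*w (H(w, o) = -20*w - 41 = -41 - 20*w)
((-82888 + 159782)*(-109103 + 647))/42161 + H(-651, -184)/(-177190) = ((-82888 + 159782)*(-109103 + 647))/42161 + (-41 - 20*(-651))/(-177190) = (76894*(-108456))*(1/42161) + (-41 + 13020)*(-1/177190) = -8339615664*1/42161 + 12979*(-1/177190) = -8339615664/42161 - 12979/177190 = -1477697046711779/7470507590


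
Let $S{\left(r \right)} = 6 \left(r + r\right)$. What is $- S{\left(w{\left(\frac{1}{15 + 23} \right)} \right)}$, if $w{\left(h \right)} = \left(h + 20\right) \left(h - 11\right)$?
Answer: $\frac{952011}{361} \approx 2637.1$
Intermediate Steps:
$w{\left(h \right)} = \left(-11 + h\right) \left(20 + h\right)$ ($w{\left(h \right)} = \left(20 + h\right) \left(-11 + h\right) = \left(-11 + h\right) \left(20 + h\right)$)
$S{\left(r \right)} = 12 r$ ($S{\left(r \right)} = 6 \cdot 2 r = 12 r$)
$- S{\left(w{\left(\frac{1}{15 + 23} \right)} \right)} = - 12 \left(-220 + \left(\frac{1}{15 + 23}\right)^{2} + \frac{9}{15 + 23}\right) = - 12 \left(-220 + \left(\frac{1}{38}\right)^{2} + \frac{9}{38}\right) = - 12 \left(-220 + \left(\frac{1}{38}\right)^{2} + 9 \cdot \frac{1}{38}\right) = - 12 \left(-220 + \frac{1}{1444} + \frac{9}{38}\right) = - \frac{12 \left(-317337\right)}{1444} = \left(-1\right) \left(- \frac{952011}{361}\right) = \frac{952011}{361}$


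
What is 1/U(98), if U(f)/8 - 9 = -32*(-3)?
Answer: 1/840 ≈ 0.0011905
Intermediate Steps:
U(f) = 840 (U(f) = 72 + 8*(-32*(-3)) = 72 + 8*96 = 72 + 768 = 840)
1/U(98) = 1/840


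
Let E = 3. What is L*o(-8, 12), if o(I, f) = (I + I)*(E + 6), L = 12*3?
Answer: -5184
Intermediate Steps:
L = 36
o(I, f) = 18*I (o(I, f) = (I + I)*(3 + 6) = (2*I)*9 = 18*I)
L*o(-8, 12) = 36*(18*(-8)) = 36*(-144) = -5184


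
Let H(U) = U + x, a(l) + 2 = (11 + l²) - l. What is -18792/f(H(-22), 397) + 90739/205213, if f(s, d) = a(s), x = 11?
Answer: -1281189499/9645011 ≈ -132.83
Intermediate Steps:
a(l) = 9 + l² - l (a(l) = -2 + ((11 + l²) - l) = -2 + (11 + l² - l) = 9 + l² - l)
H(U) = 11 + U (H(U) = U + 11 = 11 + U)
f(s, d) = 9 + s² - s
-18792/f(H(-22), 397) + 90739/205213 = -18792/(9 + (11 - 22)² - (11 - 22)) + 90739/205213 = -18792/(9 + (-11)² - 1*(-11)) + 90739*(1/205213) = -18792/(9 + 121 + 11) + 90739/205213 = -18792/141 + 90739/205213 = -18792*1/141 + 90739/205213 = -6264/47 + 90739/205213 = -1281189499/9645011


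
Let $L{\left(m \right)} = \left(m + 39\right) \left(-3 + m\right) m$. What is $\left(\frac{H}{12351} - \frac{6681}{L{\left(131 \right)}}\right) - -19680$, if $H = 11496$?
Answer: $\frac{103713769409}{5269760} \approx 19681.0$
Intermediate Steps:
$L{\left(m \right)} = m \left(-3 + m\right) \left(39 + m\right)$ ($L{\left(m \right)} = \left(39 + m\right) \left(-3 + m\right) m = \left(-3 + m\right) \left(39 + m\right) m = m \left(-3 + m\right) \left(39 + m\right)$)
$\left(\frac{H}{12351} - \frac{6681}{L{\left(131 \right)}}\right) - -19680 = \left(\frac{11496}{12351} - \frac{6681}{131 \left(-117 + 131^{2} + 36 \cdot 131\right)}\right) - -19680 = \left(11496 \cdot \frac{1}{12351} - \frac{6681}{131 \left(-117 + 17161 + 4716\right)}\right) + 19680 = \left(\frac{3832}{4117} - \frac{6681}{131 \cdot 21760}\right) + 19680 = \left(\frac{3832}{4117} - \frac{6681}{2850560}\right) + 19680 = \left(\frac{3832}{4117} - \frac{3}{1280}\right) + 19680 = \frac{4892609}{5269760} + 19680 = \frac{103713769409}{5269760}$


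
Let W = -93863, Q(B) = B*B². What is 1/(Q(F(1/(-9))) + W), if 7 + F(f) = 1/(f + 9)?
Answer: -512000/48225140151 ≈ -1.0617e-5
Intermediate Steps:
F(f) = -7 + 1/(9 + f) (F(f) = -7 + 1/(f + 9) = -7 + 1/(9 + f))
Q(B) = B³
1/(Q(F(1/(-9))) + W) = 1/(((-62 - 7/(-9))/(9 + 1/(-9)))³ - 93863) = 1/(((-62 - 7*(-⅑))/(9 - ⅑))³ - 93863) = 1/(((-62 + 7/9)/(80/9))³ - 93863) = 1/(((9/80)*(-551/9))³ - 93863) = 1/((-551/80)³ - 93863) = 1/(-167284151/512000 - 93863) = 1/(-48225140151/512000) = -512000/48225140151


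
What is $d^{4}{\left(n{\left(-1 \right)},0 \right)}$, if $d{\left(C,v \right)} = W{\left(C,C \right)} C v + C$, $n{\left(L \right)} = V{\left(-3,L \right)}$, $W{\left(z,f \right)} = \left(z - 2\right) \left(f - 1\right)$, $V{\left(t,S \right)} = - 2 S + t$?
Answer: $1$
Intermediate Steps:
$V{\left(t,S \right)} = t - 2 S$
$W{\left(z,f \right)} = \left(-1 + f\right) \left(-2 + z\right)$ ($W{\left(z,f \right)} = \left(-2 + z\right) \left(-1 + f\right) = \left(-1 + f\right) \left(-2 + z\right)$)
$n{\left(L \right)} = -3 - 2 L$
$d{\left(C,v \right)} = C + C v \left(2 + C^{2} - 3 C\right)$ ($d{\left(C,v \right)} = \left(2 - C - 2 C + C C\right) C v + C = \left(2 - C - 2 C + C^{2}\right) C v + C = \left(2 + C^{2} - 3 C\right) C v + C = C \left(2 + C^{2} - 3 C\right) v + C = C v \left(2 + C^{2} - 3 C\right) + C = C + C v \left(2 + C^{2} - 3 C\right)$)
$d^{4}{\left(n{\left(-1 \right)},0 \right)} = \left(\left(-3 - -2\right) \left(1 + 0 \left(2 + \left(-3 - -2\right)^{2} - 3 \left(-3 - -2\right)\right)\right)\right)^{4} = \left(\left(-3 + 2\right) \left(1 + 0 \left(2 + \left(-3 + 2\right)^{2} - 3 \left(-3 + 2\right)\right)\right)\right)^{4} = \left(- (1 + 0 \left(2 + \left(-1\right)^{2} - -3\right))\right)^{4} = \left(- (1 + 0 \left(2 + 1 + 3\right))\right)^{4} = \left(- (1 + 0 \cdot 6)\right)^{4} = \left(- (1 + 0)\right)^{4} = \left(\left(-1\right) 1\right)^{4} = \left(-1\right)^{4} = 1$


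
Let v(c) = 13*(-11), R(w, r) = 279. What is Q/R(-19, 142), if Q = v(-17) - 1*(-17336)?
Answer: 5731/93 ≈ 61.624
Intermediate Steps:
v(c) = -143
Q = 17193 (Q = -143 - 1*(-17336) = -143 + 17336 = 17193)
Q/R(-19, 142) = 17193/279 = 17193*(1/279) = 5731/93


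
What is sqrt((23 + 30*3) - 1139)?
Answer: 3*I*sqrt(114) ≈ 32.031*I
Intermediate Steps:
sqrt((23 + 30*3) - 1139) = sqrt((23 + 90) - 1139) = sqrt(113 - 1139) = sqrt(-1026) = 3*I*sqrt(114)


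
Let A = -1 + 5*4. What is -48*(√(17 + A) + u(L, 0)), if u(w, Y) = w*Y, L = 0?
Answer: -288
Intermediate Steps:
A = 19 (A = -1 + 20 = 19)
u(w, Y) = Y*w
-48*(√(17 + A) + u(L, 0)) = -48*(√(17 + 19) + 0*0) = -48*(√36 + 0) = -48*(6 + 0) = -48*6 = -288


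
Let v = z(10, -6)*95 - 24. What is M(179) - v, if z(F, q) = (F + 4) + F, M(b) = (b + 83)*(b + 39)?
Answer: 54860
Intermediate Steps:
M(b) = (39 + b)*(83 + b) (M(b) = (83 + b)*(39 + b) = (39 + b)*(83 + b))
z(F, q) = 4 + 2*F (z(F, q) = (4 + F) + F = 4 + 2*F)
v = 2256 (v = (4 + 2*10)*95 - 24 = (4 + 20)*95 - 24 = 24*95 - 24 = 2280 - 24 = 2256)
M(179) - v = (3237 + 179² + 122*179) - 1*2256 = (3237 + 32041 + 21838) - 2256 = 57116 - 2256 = 54860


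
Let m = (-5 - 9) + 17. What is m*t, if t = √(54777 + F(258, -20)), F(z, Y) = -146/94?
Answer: 3*√120998962/47 ≈ 702.13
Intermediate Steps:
F(z, Y) = -73/47 (F(z, Y) = -146*1/94 = -73/47)
m = 3 (m = -14 + 17 = 3)
t = √120998962/47 (t = √(54777 - 73/47) = √(2574446/47) = √120998962/47 ≈ 234.04)
m*t = 3*(√120998962/47) = 3*√120998962/47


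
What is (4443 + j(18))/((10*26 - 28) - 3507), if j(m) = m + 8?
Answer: -4469/3275 ≈ -1.3646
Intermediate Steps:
j(m) = 8 + m
(4443 + j(18))/((10*26 - 28) - 3507) = (4443 + (8 + 18))/((10*26 - 28) - 3507) = (4443 + 26)/((260 - 28) - 3507) = 4469/(232 - 3507) = 4469/(-3275) = 4469*(-1/3275) = -4469/3275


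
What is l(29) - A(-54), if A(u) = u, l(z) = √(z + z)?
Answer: 54 + √58 ≈ 61.616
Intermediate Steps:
l(z) = √2*√z (l(z) = √(2*z) = √2*√z)
l(29) - A(-54) = √2*√29 - 1*(-54) = √58 + 54 = 54 + √58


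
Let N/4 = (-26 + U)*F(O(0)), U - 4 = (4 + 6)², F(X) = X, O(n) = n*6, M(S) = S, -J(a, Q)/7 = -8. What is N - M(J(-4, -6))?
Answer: -56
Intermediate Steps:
J(a, Q) = 56 (J(a, Q) = -7*(-8) = 56)
O(n) = 6*n
U = 104 (U = 4 + (4 + 6)² = 4 + 10² = 4 + 100 = 104)
N = 0 (N = 4*((-26 + 104)*(6*0)) = 4*(78*0) = 4*0 = 0)
N - M(J(-4, -6)) = 0 - 1*56 = 0 - 56 = -56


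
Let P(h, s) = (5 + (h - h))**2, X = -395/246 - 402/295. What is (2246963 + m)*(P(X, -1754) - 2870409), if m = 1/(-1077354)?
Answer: -3474276305136507992/538677 ≈ -6.4496e+12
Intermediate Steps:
X = -215417/72570 (X = -395*1/246 - 402*1/295 = -395/246 - 402/295 = -215417/72570 ≈ -2.9684)
m = -1/1077354 ≈ -9.2820e-7
P(h, s) = 25 (P(h, s) = (5 + 0)**2 = 5**2 = 25)
(2246963 + m)*(P(X, -1754) - 2870409) = (2246963 - 1/1077354)*(25 - 2870409) = (2420774575901/1077354)*(-2870384) = -3474276305136507992/538677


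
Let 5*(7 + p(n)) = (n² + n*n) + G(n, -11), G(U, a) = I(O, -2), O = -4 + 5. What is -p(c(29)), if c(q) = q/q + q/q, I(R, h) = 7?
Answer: 4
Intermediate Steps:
O = 1
c(q) = 2 (c(q) = 1 + 1 = 2)
G(U, a) = 7
p(n) = -28/5 + 2*n²/5 (p(n) = -7 + ((n² + n*n) + 7)/5 = -7 + ((n² + n²) + 7)/5 = -7 + (2*n² + 7)/5 = -7 + (7 + 2*n²)/5 = -7 + (7/5 + 2*n²/5) = -28/5 + 2*n²/5)
-p(c(29)) = -(-28/5 + (⅖)*2²) = -(-28/5 + (⅖)*4) = -(-28/5 + 8/5) = -1*(-4) = 4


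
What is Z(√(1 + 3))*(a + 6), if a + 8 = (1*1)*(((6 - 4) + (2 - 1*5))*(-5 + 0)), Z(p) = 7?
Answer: 21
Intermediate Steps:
a = -3 (a = -8 + (1*1)*(((6 - 4) + (2 - 1*5))*(-5 + 0)) = -8 + 1*((2 + (2 - 5))*(-5)) = -8 + 1*((2 - 3)*(-5)) = -8 + 1*(-1*(-5)) = -8 + 1*5 = -8 + 5 = -3)
Z(√(1 + 3))*(a + 6) = 7*(-3 + 6) = 7*3 = 21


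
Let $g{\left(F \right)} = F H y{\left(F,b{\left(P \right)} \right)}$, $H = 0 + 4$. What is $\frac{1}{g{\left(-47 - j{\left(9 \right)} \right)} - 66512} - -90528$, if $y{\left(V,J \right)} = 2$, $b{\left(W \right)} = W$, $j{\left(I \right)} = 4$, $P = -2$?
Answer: $\frac{6058133759}{66920} \approx 90528.0$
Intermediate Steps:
$H = 4$
$g{\left(F \right)} = 8 F$ ($g{\left(F \right)} = F 4 \cdot 2 = 4 F 2 = 8 F$)
$\frac{1}{g{\left(-47 - j{\left(9 \right)} \right)} - 66512} - -90528 = \frac{1}{8 \left(-47 - 4\right) - 66512} - -90528 = \frac{1}{8 \left(-47 - 4\right) - 66512} + \left(-24705 + 115233\right) = \frac{1}{8 \left(-51\right) - 66512} + 90528 = \frac{1}{-408 - 66512} + 90528 = \frac{1}{-66920} + 90528 = - \frac{1}{66920} + 90528 = \frac{6058133759}{66920}$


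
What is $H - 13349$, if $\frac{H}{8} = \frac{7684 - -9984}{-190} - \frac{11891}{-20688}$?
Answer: $- \frac{3461076977}{245670} \approx -14088.0$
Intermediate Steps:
$H = - \frac{181628147}{245670}$ ($H = 8 \left(\frac{7684 - -9984}{-190} - \frac{11891}{-20688}\right) = 8 \left(\left(7684 + 9984\right) \left(- \frac{1}{190}\right) - - \frac{11891}{20688}\right) = 8 \left(17668 \left(- \frac{1}{190}\right) + \frac{11891}{20688}\right) = 8 \left(- \frac{8834}{95} + \frac{11891}{20688}\right) = 8 \left(- \frac{181628147}{1965360}\right) = - \frac{181628147}{245670} \approx -739.32$)
$H - 13349 = - \frac{181628147}{245670} - 13349 = - \frac{3461076977}{245670}$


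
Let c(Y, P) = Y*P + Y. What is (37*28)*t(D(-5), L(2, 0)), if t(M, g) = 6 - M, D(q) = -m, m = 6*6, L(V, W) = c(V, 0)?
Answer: 43512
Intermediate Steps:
c(Y, P) = Y + P*Y (c(Y, P) = P*Y + Y = Y + P*Y)
L(V, W) = V (L(V, W) = V*(1 + 0) = V*1 = V)
m = 36
D(q) = -36 (D(q) = -1*36 = -36)
(37*28)*t(D(-5), L(2, 0)) = (37*28)*(6 - 1*(-36)) = 1036*(6 + 36) = 1036*42 = 43512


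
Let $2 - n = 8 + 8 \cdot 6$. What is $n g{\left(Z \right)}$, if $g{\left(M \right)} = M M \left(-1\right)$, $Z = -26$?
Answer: $36504$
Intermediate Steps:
$n = -54$ ($n = 2 - \left(8 + 8 \cdot 6\right) = 2 - \left(8 + 48\right) = 2 - 56 = -54$)
$g{\left(M \right)} = - M^{2}$ ($g{\left(M \right)} = M^{2} \left(-1\right) = - M^{2}$)
$n g{\left(Z \right)} = - 54 \left(- \left(-26\right)^{2}\right) = - 54 \left(\left(-1\right) 676\right) = \left(-54\right) \left(-676\right) = 36504$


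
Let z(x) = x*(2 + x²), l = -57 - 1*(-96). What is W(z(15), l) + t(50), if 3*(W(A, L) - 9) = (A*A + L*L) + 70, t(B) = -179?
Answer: 11595106/3 ≈ 3.8650e+6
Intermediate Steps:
l = 39 (l = -57 + 96 = 39)
W(A, L) = 97/3 + A²/3 + L²/3 (W(A, L) = 9 + ((A*A + L*L) + 70)/3 = 9 + ((A² + L²) + 70)/3 = 9 + (70 + A² + L²)/3 = 9 + (70/3 + A²/3 + L²/3) = 97/3 + A²/3 + L²/3)
W(z(15), l) + t(50) = (97/3 + (15*(2 + 15²))²/3 + (⅓)*39²) - 179 = (97/3 + (15*(2 + 225))²/3 + (⅓)*1521) - 179 = (97/3 + (15*227)²/3 + 507) - 179 = (97/3 + (⅓)*3405² + 507) - 179 = (97/3 + (⅓)*11594025 + 507) - 179 = (97/3 + 3864675 + 507) - 179 = 11595643/3 - 179 = 11595106/3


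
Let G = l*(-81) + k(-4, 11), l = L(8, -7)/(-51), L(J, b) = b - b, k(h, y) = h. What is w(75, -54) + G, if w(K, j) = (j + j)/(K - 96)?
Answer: 8/7 ≈ 1.1429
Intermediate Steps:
L(J, b) = 0
w(K, j) = 2*j/(-96 + K) (w(K, j) = (2*j)/(-96 + K) = 2*j/(-96 + K))
l = 0 (l = 0/(-51) = 0*(-1/51) = 0)
G = -4 (G = 0*(-81) - 4 = 0 - 4 = -4)
w(75, -54) + G = 2*(-54)/(-96 + 75) - 4 = 2*(-54)/(-21) - 4 = 2*(-54)*(-1/21) - 4 = 36/7 - 4 = 8/7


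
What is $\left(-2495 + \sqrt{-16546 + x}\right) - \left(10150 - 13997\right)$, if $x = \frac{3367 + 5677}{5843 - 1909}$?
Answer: $1352 + \frac{2 i \sqrt{326576795}}{281} \approx 1352.0 + 128.62 i$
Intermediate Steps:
$x = \frac{646}{281}$ ($x = \frac{9044}{3934} = 9044 \cdot \frac{1}{3934} = \frac{646}{281} \approx 2.2989$)
$\left(-2495 + \sqrt{-16546 + x}\right) - \left(10150 - 13997\right) = \left(-2495 + \sqrt{-16546 + \frac{646}{281}}\right) - \left(10150 - 13997\right) = \left(-2495 + \sqrt{- \frac{4648780}{281}}\right) - -3847 = \left(-2495 + \frac{2 i \sqrt{326576795}}{281}\right) + 3847 = 1352 + \frac{2 i \sqrt{326576795}}{281}$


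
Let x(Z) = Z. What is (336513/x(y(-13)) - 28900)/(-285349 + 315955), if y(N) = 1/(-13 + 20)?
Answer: 2326691/30606 ≈ 76.021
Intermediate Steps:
y(N) = ⅐ (y(N) = 1/7 = ⅐)
(336513/x(y(-13)) - 28900)/(-285349 + 315955) = (336513/(⅐) - 28900)/(-285349 + 315955) = (336513*7 - 28900)/30606 = (2355591 - 28900)*(1/30606) = 2326691*(1/30606) = 2326691/30606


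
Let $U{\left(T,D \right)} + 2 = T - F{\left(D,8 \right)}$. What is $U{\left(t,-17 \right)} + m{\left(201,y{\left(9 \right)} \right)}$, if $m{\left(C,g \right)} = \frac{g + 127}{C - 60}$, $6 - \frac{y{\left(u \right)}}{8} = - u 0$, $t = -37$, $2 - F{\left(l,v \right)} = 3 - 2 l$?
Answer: $- \frac{389}{141} \approx -2.7589$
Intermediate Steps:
$F{\left(l,v \right)} = -1 + 2 l$ ($F{\left(l,v \right)} = 2 - \left(3 - 2 l\right) = 2 + \left(-3 + 2 l\right) = -1 + 2 l$)
$U{\left(T,D \right)} = -1 + T - 2 D$ ($U{\left(T,D \right)} = -2 - \left(-1 - T + 2 D\right) = -2 + \left(1 + T - 2 D\right) = -1 + T - 2 D$)
$y{\left(u \right)} = 48$ ($y{\left(u \right)} = 48 - 8 \left(- u 0\right) = 48 - 8 \left(\left(-1\right) 0\right) = 48 - 0 = 48 + 0 = 48$)
$m{\left(C,g \right)} = \frac{127 + g}{-60 + C}$
$U{\left(t,-17 \right)} + m{\left(201,y{\left(9 \right)} \right)} = \left(-1 - 37 - -34\right) + \frac{127 + 48}{-60 + 201} = \left(-1 - 37 + 34\right) + \frac{1}{141} \cdot 175 = -4 + \frac{1}{141} \cdot 175 = -4 + \frac{175}{141} = - \frac{389}{141}$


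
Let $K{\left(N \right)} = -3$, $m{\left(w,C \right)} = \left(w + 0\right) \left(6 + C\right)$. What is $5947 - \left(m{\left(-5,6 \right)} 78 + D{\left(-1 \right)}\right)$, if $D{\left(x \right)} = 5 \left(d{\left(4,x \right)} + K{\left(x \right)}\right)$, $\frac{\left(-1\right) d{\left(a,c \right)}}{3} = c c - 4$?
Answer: $10597$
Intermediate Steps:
$m{\left(w,C \right)} = w \left(6 + C\right)$
$d{\left(a,c \right)} = 12 - 3 c^{2}$ ($d{\left(a,c \right)} = - 3 \left(c c - 4\right) = - 3 \left(c^{2} - 4\right) = - 3 \left(-4 + c^{2}\right) = 12 - 3 c^{2}$)
$D{\left(x \right)} = 45 - 15 x^{2}$ ($D{\left(x \right)} = 5 \left(\left(12 - 3 x^{2}\right) - 3\right) = 5 \left(9 - 3 x^{2}\right) = 45 - 15 x^{2}$)
$5947 - \left(m{\left(-5,6 \right)} 78 + D{\left(-1 \right)}\right) = 5947 - \left(- 5 \left(6 + 6\right) 78 + \left(45 - 15 \left(-1\right)^{2}\right)\right) = 5947 - \left(\left(-5\right) 12 \cdot 78 + \left(45 - 15\right)\right) = 5947 - \left(\left(-60\right) 78 + \left(45 - 15\right)\right) = 5947 - \left(-4680 + 30\right) = 5947 - -4650 = 5947 + 4650 = 10597$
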